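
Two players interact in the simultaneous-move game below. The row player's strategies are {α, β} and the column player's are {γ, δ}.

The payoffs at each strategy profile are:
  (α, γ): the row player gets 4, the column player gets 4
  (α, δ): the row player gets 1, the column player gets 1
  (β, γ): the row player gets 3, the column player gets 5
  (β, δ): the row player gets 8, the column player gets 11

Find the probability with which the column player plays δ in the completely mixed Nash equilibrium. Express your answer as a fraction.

Let c be the probability that the column player plays γ. In a completely mixed equilibrium, the row player must be indifferent between α and β.
The row player's expected payoff from α is 4c + (1−c); from β it is 3c + 8(1−c).
Setting these equal: 3c + 1 = −5c + 8, so c = 7/8.
Therefore the column player plays δ with probability 1 − 7/8 = 1/8.

1/8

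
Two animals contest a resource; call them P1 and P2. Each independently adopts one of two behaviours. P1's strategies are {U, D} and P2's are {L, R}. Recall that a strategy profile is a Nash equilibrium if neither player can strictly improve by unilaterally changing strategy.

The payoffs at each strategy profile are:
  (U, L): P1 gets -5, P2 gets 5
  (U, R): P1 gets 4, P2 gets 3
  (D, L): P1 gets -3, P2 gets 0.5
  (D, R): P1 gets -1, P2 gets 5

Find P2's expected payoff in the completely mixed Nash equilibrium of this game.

47/13

First find x, the probability P1 plays U, from P2's indifference between L and R: 5x + 0.5(1−x) = 3x + 5(1−x), giving x = 9/13.
Since P2 is indifferent in equilibrium, P2's expected payoff equals the payoff from either column against (9/13, 4/13). Using L: 5(9/13) + 0.5(4/13) = 47/13.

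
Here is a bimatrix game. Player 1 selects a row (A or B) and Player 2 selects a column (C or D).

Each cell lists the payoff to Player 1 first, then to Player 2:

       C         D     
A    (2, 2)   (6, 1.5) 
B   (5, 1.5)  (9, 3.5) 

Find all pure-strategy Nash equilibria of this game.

(B, D)

(A, C): Player 1 prefers B (5 > 2) — not an equilibrium.
(A, D): Player 1 prefers B (9 > 6); Player 2 prefers C (2 > 1.5) — not an equilibrium.
(B, C): Player 2 prefers D (3.5 > 1.5) — not an equilibrium.
(B, D): Player 1 gets 9 ≥ 6 from A, and Player 2 gets 3.5 ≥ 1.5 from C — Nash equilibrium.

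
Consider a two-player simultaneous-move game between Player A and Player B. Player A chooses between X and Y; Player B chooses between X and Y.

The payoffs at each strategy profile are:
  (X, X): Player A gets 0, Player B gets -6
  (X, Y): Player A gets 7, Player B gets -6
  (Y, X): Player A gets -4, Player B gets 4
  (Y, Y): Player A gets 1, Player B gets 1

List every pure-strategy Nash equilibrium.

(X, X) and (X, Y)

(X, X): Player A gets 0 ≥ -4 from Y, and Player B gets -6 ≥ -6 from Y — Nash equilibrium.
(X, Y): Player A gets 7 ≥ 1 from Y, and Player B gets -6 ≥ -6 from X — Nash equilibrium.
(Y, X): Player A prefers X (0 > -4) — not an equilibrium.
(Y, Y): Player A prefers X (7 > 1); Player B prefers X (4 > 1) — not an equilibrium.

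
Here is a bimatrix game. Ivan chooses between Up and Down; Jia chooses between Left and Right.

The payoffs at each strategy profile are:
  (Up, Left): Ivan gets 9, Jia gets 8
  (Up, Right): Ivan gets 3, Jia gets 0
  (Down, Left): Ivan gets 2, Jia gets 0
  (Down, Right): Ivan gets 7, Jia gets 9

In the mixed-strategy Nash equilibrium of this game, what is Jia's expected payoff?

72/17

First find p, the probability Ivan plays Up, from Jia's indifference between Left and Right: 8p = 9(1−p), giving p = 9/17.
Since Jia is indifferent in equilibrium, Jia's expected payoff equals the payoff from either column against (9/17, 8/17). Using Left: 8(9/17) = 72/17.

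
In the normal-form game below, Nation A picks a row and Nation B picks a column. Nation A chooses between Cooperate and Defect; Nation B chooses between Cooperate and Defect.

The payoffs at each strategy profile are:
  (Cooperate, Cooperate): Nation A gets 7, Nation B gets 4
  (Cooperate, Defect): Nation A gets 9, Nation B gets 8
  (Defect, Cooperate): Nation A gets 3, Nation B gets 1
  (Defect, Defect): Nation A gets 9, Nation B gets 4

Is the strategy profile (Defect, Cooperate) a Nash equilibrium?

No

At (Defect, Cooperate), Nation A earns 3; switching to Cooperate would give 7, so Nation A would deviate.
Nation B earns 1; switching to Defect would give 4, so Nation B would deviate.
Since at least one player can profitably deviate, this is not a Nash equilibrium.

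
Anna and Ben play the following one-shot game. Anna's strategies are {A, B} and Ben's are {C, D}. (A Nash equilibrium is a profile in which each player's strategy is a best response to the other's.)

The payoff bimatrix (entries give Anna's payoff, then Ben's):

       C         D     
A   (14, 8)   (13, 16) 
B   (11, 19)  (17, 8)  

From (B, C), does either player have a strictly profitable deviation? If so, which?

Anna at (B, C) earns 11; deviating to A yields 14 — a strict improvement.
Ben earns 19; deviating to D yields 8 — not better.
Only Anna has a strictly profitable deviation.

Anna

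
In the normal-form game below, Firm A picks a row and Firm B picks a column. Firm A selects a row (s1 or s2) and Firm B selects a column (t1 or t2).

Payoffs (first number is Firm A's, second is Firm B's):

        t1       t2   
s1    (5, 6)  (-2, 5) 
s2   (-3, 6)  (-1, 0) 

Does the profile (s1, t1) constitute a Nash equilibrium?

At (s1, t1), Firm A earns 5; switching to s2 would give -3, so Firm A has no profitable deviation.
Firm B earns 6; switching to t2 would give 5, so Firm B has no profitable deviation.
Neither player can gain by a unilateral deviation, so this profile is a Nash equilibrium.

Yes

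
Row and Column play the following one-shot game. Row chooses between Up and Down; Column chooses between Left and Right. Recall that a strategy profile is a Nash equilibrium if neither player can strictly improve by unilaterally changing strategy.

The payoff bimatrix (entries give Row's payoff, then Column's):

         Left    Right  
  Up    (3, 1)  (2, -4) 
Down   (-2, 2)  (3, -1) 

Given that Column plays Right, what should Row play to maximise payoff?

Against Right, Row earns 2 from Up and 3 from Down.
So Down is the best response.

Down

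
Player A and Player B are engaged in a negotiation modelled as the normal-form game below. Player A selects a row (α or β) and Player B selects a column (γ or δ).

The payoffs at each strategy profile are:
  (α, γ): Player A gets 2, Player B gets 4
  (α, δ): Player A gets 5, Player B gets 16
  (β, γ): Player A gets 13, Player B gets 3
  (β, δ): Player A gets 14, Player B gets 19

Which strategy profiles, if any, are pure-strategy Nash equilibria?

(β, δ)

(α, γ): Player A prefers β (13 > 2); Player B prefers δ (16 > 4) — not an equilibrium.
(α, δ): Player A prefers β (14 > 5) — not an equilibrium.
(β, γ): Player B prefers δ (19 > 3) — not an equilibrium.
(β, δ): Player A gets 14 ≥ 5 from α, and Player B gets 19 ≥ 3 from γ — Nash equilibrium.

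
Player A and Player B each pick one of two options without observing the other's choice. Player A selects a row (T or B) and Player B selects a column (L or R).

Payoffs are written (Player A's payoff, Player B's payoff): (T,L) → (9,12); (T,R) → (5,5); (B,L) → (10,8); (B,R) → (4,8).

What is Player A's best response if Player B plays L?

Against L, Player A earns 9 from T and 10 from B.
So B is the best response.

B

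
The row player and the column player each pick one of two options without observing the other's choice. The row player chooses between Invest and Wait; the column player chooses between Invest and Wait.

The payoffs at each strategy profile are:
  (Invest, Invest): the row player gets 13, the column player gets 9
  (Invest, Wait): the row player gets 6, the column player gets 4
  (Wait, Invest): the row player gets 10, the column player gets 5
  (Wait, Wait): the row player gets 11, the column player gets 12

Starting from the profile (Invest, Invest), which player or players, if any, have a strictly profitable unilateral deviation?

The row player at (Invest, Invest) earns 13; deviating to Wait yields 10 — not better.
The column player earns 9; deviating to Wait yields 4 — not better.
Neither player can strictly improve; the profile is a Nash equilibrium.

Neither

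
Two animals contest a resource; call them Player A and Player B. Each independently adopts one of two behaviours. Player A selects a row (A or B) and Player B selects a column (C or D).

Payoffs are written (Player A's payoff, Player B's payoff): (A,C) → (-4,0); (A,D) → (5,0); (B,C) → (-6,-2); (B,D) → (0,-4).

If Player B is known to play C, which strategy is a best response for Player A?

A

Against C, Player A earns -4 from A and -6 from B.
So A is the best response.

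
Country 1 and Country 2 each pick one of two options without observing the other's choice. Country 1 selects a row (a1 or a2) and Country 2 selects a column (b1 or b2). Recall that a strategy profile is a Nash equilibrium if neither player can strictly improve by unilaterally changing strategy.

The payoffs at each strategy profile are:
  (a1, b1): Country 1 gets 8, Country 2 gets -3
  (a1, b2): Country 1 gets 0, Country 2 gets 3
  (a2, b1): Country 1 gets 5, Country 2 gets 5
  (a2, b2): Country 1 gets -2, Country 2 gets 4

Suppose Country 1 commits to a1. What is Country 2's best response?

b2

Against a1, Country 2 earns -3 from b1 and 3 from b2.
So b2 is the best response.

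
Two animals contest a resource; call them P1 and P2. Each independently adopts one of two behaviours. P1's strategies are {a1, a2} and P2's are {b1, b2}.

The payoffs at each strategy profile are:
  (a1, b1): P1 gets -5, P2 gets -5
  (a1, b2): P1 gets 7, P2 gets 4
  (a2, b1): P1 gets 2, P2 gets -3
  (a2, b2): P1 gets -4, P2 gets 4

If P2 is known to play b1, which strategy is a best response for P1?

Against b1, P1 earns -5 from a1 and 2 from a2.
So a2 is the best response.

a2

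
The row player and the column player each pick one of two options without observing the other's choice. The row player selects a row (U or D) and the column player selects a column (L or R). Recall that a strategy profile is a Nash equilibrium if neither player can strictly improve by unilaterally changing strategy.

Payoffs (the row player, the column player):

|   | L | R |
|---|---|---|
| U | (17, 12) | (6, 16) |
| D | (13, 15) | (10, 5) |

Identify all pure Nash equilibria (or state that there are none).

none

(U, L): the column player prefers R (16 > 12) — not an equilibrium.
(U, R): the row player prefers D (10 > 6) — not an equilibrium.
(D, L): the row player prefers U (17 > 13) — not an equilibrium.
(D, R): the column player prefers L (15 > 5) — not an equilibrium.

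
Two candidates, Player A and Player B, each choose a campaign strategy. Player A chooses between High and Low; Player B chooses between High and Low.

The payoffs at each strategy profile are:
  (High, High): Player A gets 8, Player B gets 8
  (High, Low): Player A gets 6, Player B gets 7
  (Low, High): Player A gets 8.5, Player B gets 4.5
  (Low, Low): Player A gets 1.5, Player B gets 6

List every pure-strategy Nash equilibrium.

(High, High): Player A prefers Low (8.5 > 8) — not an equilibrium.
(High, Low): Player B prefers High (8 > 7) — not an equilibrium.
(Low, High): Player B prefers Low (6 > 4.5) — not an equilibrium.
(Low, Low): Player A prefers High (6 > 1.5) — not an equilibrium.

none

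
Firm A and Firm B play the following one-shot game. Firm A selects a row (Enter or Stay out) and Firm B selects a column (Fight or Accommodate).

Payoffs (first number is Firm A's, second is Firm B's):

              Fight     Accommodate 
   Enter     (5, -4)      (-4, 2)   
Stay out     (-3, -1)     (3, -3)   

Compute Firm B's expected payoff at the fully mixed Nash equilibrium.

First find p, the probability Firm A plays Enter, from Firm B's indifference between Fight and Accommodate: −4p − (1−p) = 2p − 3(1−p), giving p = 1/4.
Since Firm B is indifferent in equilibrium, Firm B's expected payoff equals the payoff from either column against (1/4, 3/4). Using Fight: −4(1/4) − (3/4) = -7/4.

-7/4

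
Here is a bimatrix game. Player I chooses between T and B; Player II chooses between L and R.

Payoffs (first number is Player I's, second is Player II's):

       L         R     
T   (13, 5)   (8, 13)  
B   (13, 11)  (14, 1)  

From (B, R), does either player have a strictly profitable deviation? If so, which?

Player II

Player I at (B, R) earns 14; deviating to T yields 8 — not better.
Player II earns 1; deviating to L yields 11 — a strict improvement.
Only Player II has a strictly profitable deviation.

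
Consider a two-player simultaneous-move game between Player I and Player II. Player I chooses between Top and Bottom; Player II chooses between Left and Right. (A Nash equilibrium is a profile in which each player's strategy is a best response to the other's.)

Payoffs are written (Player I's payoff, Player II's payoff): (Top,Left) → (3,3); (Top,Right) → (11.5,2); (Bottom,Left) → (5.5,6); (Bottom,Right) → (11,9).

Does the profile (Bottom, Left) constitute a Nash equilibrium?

No

At (Bottom, Left), Player I earns 5.5; switching to Top would give 3, so Player I has no profitable deviation.
Player II earns 6; switching to Right would give 9, so Player II would deviate.
Since at least one player can profitably deviate, this is not a Nash equilibrium.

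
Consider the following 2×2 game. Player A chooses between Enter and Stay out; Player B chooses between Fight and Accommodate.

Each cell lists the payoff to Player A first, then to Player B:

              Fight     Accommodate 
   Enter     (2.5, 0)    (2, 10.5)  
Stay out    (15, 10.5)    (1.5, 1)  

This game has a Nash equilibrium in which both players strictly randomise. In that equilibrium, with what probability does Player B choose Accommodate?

25/26

Let q be the probability that Player B plays Fight. In a completely mixed equilibrium, Player A must be indifferent between Enter and Stay out.
Player A's expected payoff from Enter is 2.5q + 2(1−q); from Stay out it is 15q + 1.5(1−q).
Setting these equal: 0.5q + 2 = 13.5q + 1.5, so q = 1/26.
Therefore Player B plays Accommodate with probability 1 − 1/26 = 25/26.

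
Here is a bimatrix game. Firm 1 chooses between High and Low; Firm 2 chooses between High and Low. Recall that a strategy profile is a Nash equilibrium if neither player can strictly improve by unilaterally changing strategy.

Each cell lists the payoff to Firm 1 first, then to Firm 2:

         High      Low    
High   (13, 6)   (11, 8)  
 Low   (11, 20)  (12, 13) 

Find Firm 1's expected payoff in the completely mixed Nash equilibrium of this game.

First find q, the probability Firm 2 plays High, from Firm 1's indifference between High and Low: 13q + 11(1−q) = 11q + 12(1−q), giving q = 1/3.
Since Firm 1 is indifferent in equilibrium, Firm 1's expected payoff equals the payoff from either row against (1/3, 2/3). Using High: 13(1/3) + 11(2/3) = 35/3.

35/3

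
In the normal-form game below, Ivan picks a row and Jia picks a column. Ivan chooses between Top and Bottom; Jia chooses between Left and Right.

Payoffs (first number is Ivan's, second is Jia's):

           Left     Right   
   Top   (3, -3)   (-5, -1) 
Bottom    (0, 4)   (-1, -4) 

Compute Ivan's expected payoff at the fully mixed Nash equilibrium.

First find y, the probability Jia plays Left, from Ivan's indifference between Top and Bottom: 3y − 5(1−y) = −(1−y), giving y = 4/7.
Since Ivan is indifferent in equilibrium, Ivan's expected payoff equals the payoff from either row against (4/7, 3/7). Using Top: 3(4/7) − 5(3/7) = -3/7.

-3/7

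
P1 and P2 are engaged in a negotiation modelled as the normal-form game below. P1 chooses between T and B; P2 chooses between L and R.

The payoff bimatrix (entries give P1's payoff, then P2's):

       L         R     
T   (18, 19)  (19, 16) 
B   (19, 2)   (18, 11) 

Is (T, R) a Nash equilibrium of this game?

At (T, R), P1 earns 19; switching to B would give 18, so P1 has no profitable deviation.
P2 earns 16; switching to L would give 19, so P2 would deviate.
Since at least one player can profitably deviate, this is not a Nash equilibrium.

No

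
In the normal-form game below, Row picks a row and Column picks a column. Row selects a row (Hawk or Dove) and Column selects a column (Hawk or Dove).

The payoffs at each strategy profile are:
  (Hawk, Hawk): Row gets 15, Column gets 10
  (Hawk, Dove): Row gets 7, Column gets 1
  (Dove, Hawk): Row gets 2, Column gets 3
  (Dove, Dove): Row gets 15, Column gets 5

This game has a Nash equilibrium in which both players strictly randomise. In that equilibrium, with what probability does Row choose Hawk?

Let x be the probability that Row plays Hawk. In a completely mixed equilibrium, Column must be indifferent between Hawk and Dove.
Column's expected payoff from Hawk is 10x + 3(1−x); from Dove it is x + 5(1−x).
Setting these equal: 7x + 3 = −4x + 5, so x = 2/11.

2/11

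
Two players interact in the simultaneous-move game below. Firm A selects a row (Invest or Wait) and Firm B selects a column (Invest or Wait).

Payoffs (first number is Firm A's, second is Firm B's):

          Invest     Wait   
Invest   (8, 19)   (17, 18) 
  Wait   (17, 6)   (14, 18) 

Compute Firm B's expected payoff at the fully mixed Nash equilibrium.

18

First find p, the probability Firm A plays Invest, from Firm B's indifference between Invest and Wait: 19p + 6(1−p) = 18p + 18(1−p), giving p = 12/13.
Since Firm B is indifferent in equilibrium, Firm B's expected payoff equals the payoff from either column against (12/13, 1/13). Using Invest: 19(12/13) + 6(1/13) = 18.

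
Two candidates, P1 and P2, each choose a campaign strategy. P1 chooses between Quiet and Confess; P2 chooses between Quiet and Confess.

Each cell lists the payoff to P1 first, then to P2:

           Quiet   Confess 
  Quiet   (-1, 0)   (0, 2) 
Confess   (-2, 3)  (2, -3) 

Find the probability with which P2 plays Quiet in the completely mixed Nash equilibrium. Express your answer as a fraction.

2/3

Let q be the probability that P2 plays Quiet. In a completely mixed equilibrium, P1 must be indifferent between Quiet and Confess.
P1's expected payoff from Quiet is −q; from Confess it is −2q + 2(1−q).
Setting these equal: −q = −4q + 2, so q = 2/3.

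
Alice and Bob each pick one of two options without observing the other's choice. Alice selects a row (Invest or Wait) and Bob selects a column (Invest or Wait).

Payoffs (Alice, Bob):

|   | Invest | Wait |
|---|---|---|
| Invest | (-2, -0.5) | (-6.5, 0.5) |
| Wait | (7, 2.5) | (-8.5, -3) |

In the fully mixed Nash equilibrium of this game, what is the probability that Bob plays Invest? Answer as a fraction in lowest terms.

Let c be the probability that Bob plays Invest. In a completely mixed equilibrium, Alice must be indifferent between Invest and Wait.
Alice's expected payoff from Invest is −2c − 6.5(1−c); from Wait it is 7c − 8.5(1−c).
Setting these equal: 4.5c − 6.5 = 15.5c − 8.5, so c = 2/11.

2/11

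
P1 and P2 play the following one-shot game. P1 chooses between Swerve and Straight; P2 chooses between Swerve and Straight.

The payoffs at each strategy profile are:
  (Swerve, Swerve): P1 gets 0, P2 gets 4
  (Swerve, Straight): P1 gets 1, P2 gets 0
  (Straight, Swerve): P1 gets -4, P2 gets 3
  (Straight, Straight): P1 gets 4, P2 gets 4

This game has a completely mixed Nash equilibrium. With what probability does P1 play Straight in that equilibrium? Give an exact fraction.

Let x be the probability that P1 plays Swerve. In a completely mixed equilibrium, P2 must be indifferent between Swerve and Straight.
P2's expected payoff from Swerve is 4x + 3(1−x); from Straight it is 4(1−x).
Setting these equal: x + 3 = −4x + 4, so x = 1/5.
Therefore P1 plays Straight with probability 1 − 1/5 = 4/5.

4/5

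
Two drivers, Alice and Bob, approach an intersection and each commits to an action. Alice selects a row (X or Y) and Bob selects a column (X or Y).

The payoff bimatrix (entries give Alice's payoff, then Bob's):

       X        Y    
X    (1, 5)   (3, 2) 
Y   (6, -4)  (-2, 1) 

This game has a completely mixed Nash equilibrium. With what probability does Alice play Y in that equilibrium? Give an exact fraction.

3/8

Let r be the probability that Alice plays X. In a completely mixed equilibrium, Bob must be indifferent between X and Y.
Bob's expected payoff from X is 5r − 4(1−r); from Y it is 2r + (1−r).
Setting these equal: 9r − 4 = r + 1, so r = 5/8.
Therefore Alice plays Y with probability 1 − 5/8 = 3/8.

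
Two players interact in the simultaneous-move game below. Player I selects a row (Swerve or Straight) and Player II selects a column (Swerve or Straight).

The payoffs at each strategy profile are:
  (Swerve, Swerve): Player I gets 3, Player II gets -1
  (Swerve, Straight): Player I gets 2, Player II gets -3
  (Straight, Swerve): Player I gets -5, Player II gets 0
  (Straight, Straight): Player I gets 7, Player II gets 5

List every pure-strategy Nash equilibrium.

(Swerve, Swerve) and (Straight, Straight)

(Swerve, Swerve): Player I gets 3 ≥ -5 from Straight, and Player II gets -1 ≥ -3 from Straight — Nash equilibrium.
(Swerve, Straight): Player I prefers Straight (7 > 2); Player II prefers Swerve (-1 > -3) — not an equilibrium.
(Straight, Swerve): Player I prefers Swerve (3 > -5); Player II prefers Straight (5 > 0) — not an equilibrium.
(Straight, Straight): Player I gets 7 ≥ 2 from Swerve, and Player II gets 5 ≥ 0 from Swerve — Nash equilibrium.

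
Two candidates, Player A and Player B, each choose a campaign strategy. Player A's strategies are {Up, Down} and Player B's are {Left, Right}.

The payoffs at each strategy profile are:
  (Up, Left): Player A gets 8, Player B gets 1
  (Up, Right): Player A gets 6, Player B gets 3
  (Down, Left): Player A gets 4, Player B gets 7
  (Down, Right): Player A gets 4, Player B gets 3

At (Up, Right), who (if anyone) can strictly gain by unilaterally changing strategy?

Player A at (Up, Right) earns 6; deviating to Down yields 4 — not better.
Player B earns 3; deviating to Left yields 1 — not better.
Neither player can strictly improve; the profile is a Nash equilibrium.

Neither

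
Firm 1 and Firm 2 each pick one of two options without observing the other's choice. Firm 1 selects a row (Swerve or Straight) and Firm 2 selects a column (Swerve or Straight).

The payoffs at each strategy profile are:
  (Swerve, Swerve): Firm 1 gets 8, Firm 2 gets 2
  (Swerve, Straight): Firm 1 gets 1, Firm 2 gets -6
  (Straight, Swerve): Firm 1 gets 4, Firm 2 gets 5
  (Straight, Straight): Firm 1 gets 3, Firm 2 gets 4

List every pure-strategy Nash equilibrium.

(Swerve, Swerve): Firm 1 gets 8 ≥ 4 from Straight, and Firm 2 gets 2 ≥ -6 from Straight — Nash equilibrium.
(Swerve, Straight): Firm 1 prefers Straight (3 > 1); Firm 2 prefers Swerve (2 > -6) — not an equilibrium.
(Straight, Swerve): Firm 1 prefers Swerve (8 > 4) — not an equilibrium.
(Straight, Straight): Firm 2 prefers Swerve (5 > 4) — not an equilibrium.

(Swerve, Swerve)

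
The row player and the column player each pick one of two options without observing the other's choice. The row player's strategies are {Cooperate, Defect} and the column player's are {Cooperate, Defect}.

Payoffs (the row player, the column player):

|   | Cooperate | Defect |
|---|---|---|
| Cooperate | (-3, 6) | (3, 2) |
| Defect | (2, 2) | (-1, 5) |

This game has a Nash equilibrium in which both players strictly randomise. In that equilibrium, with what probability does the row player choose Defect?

Let p be the probability that the row player plays Cooperate. In a completely mixed equilibrium, the column player must be indifferent between Cooperate and Defect.
The column player's expected payoff from Cooperate is 6p + 2(1−p); from Defect it is 2p + 5(1−p).
Setting these equal: 4p + 2 = −3p + 5, so p = 3/7.
Therefore the row player plays Defect with probability 1 − 3/7 = 4/7.

4/7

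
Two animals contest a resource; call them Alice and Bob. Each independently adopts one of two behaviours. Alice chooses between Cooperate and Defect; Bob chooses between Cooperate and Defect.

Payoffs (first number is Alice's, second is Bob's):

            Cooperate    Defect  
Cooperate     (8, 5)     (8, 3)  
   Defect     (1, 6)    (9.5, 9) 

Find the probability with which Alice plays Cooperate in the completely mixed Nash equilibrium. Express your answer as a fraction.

Let x be the probability that Alice plays Cooperate. In a completely mixed equilibrium, Bob must be indifferent between Cooperate and Defect.
Bob's expected payoff from Cooperate is 5x + 6(1−x); from Defect it is 3x + 9(1−x).
Setting these equal: −x + 6 = −6x + 9, so x = 3/5.

3/5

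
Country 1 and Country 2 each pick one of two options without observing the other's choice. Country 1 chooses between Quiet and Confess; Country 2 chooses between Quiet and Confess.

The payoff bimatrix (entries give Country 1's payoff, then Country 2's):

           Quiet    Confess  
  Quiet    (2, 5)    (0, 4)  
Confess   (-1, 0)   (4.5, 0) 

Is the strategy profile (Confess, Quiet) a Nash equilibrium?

No

At (Confess, Quiet), Country 1 earns -1; switching to Quiet would give 2, so Country 1 would deviate.
Country 2 earns 0; switching to Confess would give 0, so Country 2 has no profitable deviation.
Since at least one player can profitably deviate, this is not a Nash equilibrium.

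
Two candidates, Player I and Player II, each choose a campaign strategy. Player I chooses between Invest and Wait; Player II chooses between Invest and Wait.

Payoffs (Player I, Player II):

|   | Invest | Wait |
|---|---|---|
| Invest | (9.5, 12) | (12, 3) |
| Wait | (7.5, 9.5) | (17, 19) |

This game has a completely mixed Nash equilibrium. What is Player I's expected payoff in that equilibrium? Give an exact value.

143/14

First find y, the probability Player II plays Invest, from Player I's indifference between Invest and Wait: 9.5y + 12(1−y) = 7.5y + 17(1−y), giving y = 5/7.
Since Player I is indifferent in equilibrium, Player I's expected payoff equals the payoff from either row against (5/7, 2/7). Using Invest: 9.5(5/7) + 12(2/7) = 143/14.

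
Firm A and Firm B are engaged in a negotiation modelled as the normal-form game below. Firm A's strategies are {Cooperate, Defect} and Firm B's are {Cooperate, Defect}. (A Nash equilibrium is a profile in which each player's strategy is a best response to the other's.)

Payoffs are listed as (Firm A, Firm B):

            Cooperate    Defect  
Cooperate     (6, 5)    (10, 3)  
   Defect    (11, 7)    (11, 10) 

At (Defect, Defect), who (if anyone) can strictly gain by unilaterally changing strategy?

Neither

Firm A at (Defect, Defect) earns 11; deviating to Cooperate yields 10 — not better.
Firm B earns 10; deviating to Cooperate yields 7 — not better.
Neither player can strictly improve; the profile is a Nash equilibrium.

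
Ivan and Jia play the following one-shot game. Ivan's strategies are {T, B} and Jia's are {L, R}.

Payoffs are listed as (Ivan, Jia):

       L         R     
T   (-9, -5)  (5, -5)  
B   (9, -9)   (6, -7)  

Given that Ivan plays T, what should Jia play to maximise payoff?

Against T, Jia earns -5 from L and -5 from R.
So either strategy is a best response.

either — both L and R are best responses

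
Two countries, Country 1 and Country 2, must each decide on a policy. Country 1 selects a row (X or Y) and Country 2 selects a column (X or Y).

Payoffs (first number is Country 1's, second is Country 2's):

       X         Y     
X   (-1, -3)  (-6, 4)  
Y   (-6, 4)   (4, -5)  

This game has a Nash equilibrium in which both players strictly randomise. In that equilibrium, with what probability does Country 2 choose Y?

1/3

Let y be the probability that Country 2 plays X. In a completely mixed equilibrium, Country 1 must be indifferent between X and Y.
Country 1's expected payoff from X is −y − 6(1−y); from Y it is −6y + 4(1−y).
Setting these equal: 5y − 6 = −10y + 4, so y = 2/3.
Therefore Country 2 plays Y with probability 1 − 2/3 = 1/3.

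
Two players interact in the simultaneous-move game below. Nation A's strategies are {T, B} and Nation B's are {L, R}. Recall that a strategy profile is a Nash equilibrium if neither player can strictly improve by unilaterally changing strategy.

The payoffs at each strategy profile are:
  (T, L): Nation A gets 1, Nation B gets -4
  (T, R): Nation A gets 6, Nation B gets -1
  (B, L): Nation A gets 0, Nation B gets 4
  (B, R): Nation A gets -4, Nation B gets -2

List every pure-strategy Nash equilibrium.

(T, L): Nation B prefers R (-1 > -4) — not an equilibrium.
(T, R): Nation A gets 6 ≥ -4 from B, and Nation B gets -1 ≥ -4 from L — Nash equilibrium.
(B, L): Nation A prefers T (1 > 0) — not an equilibrium.
(B, R): Nation A prefers T (6 > -4); Nation B prefers L (4 > -2) — not an equilibrium.

(T, R)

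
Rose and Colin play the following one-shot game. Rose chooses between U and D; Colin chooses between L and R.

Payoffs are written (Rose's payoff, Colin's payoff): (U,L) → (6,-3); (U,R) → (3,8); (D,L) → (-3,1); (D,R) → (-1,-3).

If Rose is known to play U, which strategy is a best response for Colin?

R

Against U, Colin earns -3 from L and 8 from R.
So R is the best response.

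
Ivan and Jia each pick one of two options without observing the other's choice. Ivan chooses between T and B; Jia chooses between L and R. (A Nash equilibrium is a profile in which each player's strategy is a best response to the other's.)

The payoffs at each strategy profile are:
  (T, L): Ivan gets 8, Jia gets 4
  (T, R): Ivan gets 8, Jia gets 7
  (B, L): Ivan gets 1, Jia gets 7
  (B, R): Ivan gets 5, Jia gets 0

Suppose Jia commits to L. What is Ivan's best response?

Against L, Ivan earns 8 from T and 1 from B.
So T is the best response.

T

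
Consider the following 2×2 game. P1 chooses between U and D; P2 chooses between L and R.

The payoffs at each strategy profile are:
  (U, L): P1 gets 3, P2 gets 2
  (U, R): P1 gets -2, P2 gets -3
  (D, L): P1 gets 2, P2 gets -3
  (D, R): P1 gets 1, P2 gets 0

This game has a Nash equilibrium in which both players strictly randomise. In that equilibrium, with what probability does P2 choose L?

3/4

Let q be the probability that P2 plays L. In a completely mixed equilibrium, P1 must be indifferent between U and D.
P1's expected payoff from U is 3q − 2(1−q); from D it is 2q + (1−q).
Setting these equal: 5q − 2 = q + 1, so q = 3/4.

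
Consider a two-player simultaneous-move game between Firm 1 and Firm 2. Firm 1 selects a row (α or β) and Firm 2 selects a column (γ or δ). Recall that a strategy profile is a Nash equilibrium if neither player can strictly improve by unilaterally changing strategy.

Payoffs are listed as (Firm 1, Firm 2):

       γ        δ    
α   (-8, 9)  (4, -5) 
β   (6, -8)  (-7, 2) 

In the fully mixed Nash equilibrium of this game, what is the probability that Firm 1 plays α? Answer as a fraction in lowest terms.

5/12

Let x be the probability that Firm 1 plays α. In a completely mixed equilibrium, Firm 2 must be indifferent between γ and δ.
Firm 2's expected payoff from γ is 9x − 8(1−x); from δ it is −5x + 2(1−x).
Setting these equal: 17x − 8 = −7x + 2, so x = 5/12.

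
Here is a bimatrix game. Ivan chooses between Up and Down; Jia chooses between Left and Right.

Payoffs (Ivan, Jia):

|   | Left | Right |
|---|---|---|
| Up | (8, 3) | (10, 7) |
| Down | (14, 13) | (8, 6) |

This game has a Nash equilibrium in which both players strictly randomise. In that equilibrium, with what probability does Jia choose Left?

Let q be the probability that Jia plays Left. In a completely mixed equilibrium, Ivan must be indifferent between Up and Down.
Ivan's expected payoff from Up is 8q + 10(1−q); from Down it is 14q + 8(1−q).
Setting these equal: −2q + 10 = 6q + 8, so q = 1/4.

1/4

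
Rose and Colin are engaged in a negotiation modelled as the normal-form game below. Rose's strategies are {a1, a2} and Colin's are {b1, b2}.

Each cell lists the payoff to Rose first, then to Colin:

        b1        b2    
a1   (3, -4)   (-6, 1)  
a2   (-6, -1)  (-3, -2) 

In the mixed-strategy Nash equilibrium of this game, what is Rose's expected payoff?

-15/4

First find y, the probability Colin plays b1, from Rose's indifference between a1 and a2: 3y − 6(1−y) = −6y − 3(1−y), giving y = 1/4.
Since Rose is indifferent in equilibrium, Rose's expected payoff equals the payoff from either row against (1/4, 3/4). Using a1: 3(1/4) − 6(3/4) = -15/4.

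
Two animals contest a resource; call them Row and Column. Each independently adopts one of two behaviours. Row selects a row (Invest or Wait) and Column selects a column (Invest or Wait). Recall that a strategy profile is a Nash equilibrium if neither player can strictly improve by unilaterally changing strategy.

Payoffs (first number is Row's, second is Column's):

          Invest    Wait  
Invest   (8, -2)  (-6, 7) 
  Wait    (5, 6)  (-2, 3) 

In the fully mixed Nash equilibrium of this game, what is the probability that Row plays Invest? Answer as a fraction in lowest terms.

Let x be the probability that Row plays Invest. In a completely mixed equilibrium, Column must be indifferent between Invest and Wait.
Column's expected payoff from Invest is −2x + 6(1−x); from Wait it is 7x + 3(1−x).
Setting these equal: −8x + 6 = 4x + 3, so x = 1/4.

1/4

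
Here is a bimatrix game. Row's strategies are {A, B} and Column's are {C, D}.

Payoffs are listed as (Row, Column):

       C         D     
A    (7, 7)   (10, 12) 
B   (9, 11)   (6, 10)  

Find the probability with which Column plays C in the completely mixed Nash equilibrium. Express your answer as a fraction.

Let y be the probability that Column plays C. In a completely mixed equilibrium, Row must be indifferent between A and B.
Row's expected payoff from A is 7y + 10(1−y); from B it is 9y + 6(1−y).
Setting these equal: −3y + 10 = 3y + 6, so y = 2/3.

2/3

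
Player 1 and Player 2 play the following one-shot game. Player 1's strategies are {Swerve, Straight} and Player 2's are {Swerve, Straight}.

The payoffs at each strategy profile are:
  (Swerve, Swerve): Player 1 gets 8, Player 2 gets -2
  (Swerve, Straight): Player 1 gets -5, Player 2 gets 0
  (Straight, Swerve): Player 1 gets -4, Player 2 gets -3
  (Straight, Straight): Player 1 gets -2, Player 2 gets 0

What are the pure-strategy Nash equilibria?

(Swerve, Swerve): Player 2 prefers Straight (0 > -2) — not an equilibrium.
(Swerve, Straight): Player 1 prefers Straight (-2 > -5) — not an equilibrium.
(Straight, Swerve): Player 1 prefers Swerve (8 > -4); Player 2 prefers Straight (0 > -3) — not an equilibrium.
(Straight, Straight): Player 1 gets -2 ≥ -5 from Swerve, and Player 2 gets 0 ≥ -3 from Swerve — Nash equilibrium.

(Straight, Straight)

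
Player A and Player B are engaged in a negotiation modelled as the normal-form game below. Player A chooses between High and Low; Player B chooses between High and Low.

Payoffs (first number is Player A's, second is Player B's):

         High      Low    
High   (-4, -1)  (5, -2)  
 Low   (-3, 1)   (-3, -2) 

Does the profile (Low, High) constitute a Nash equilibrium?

Yes

At (Low, High), Player A earns -3; switching to High would give -4, so Player A has no profitable deviation.
Player B earns 1; switching to Low would give -2, so Player B has no profitable deviation.
Neither player can gain by a unilateral deviation, so this profile is a Nash equilibrium.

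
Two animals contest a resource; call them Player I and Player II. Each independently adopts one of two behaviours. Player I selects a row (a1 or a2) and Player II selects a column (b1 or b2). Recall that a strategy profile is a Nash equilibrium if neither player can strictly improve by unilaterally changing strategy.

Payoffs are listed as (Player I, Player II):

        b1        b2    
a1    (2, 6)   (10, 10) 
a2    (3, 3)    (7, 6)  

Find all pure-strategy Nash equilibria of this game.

(a1, b1): Player I prefers a2 (3 > 2); Player II prefers b2 (10 > 6) — not an equilibrium.
(a1, b2): Player I gets 10 ≥ 7 from a2, and Player II gets 10 ≥ 6 from b1 — Nash equilibrium.
(a2, b1): Player II prefers b2 (6 > 3) — not an equilibrium.
(a2, b2): Player I prefers a1 (10 > 7) — not an equilibrium.

(a1, b2)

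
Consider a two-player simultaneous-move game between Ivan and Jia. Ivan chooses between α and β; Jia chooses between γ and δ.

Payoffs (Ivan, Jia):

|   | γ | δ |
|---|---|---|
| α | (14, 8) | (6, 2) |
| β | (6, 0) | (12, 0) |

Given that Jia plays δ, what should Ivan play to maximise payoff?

Against δ, Ivan earns 6 from α and 12 from β.
So β is the best response.

β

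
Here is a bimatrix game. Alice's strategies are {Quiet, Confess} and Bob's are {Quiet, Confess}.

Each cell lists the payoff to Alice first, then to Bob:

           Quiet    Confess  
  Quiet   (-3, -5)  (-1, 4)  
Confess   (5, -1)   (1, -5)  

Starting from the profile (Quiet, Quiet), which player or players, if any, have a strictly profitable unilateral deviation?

Both

Alice at (Quiet, Quiet) earns -3; deviating to Confess yields 5 — a strict improvement.
Bob earns -5; deviating to Confess yields 4 — a strict improvement.
Both Alice and Bob have strictly profitable deviations.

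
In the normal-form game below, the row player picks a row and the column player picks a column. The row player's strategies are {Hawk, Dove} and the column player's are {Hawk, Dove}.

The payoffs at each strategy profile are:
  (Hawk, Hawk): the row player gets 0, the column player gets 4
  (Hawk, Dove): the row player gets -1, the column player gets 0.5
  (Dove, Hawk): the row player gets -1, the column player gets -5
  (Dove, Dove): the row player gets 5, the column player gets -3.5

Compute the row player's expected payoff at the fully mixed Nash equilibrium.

First find q, the probability the column player plays Hawk, from the row player's indifference between Hawk and Dove: −(1−q) = −q + 5(1−q), giving q = 6/7.
Since the row player is indifferent in equilibrium, the row player's expected payoff equals the payoff from either row against (6/7, 1/7). Using Hawk: −(1/7) = -1/7.

-1/7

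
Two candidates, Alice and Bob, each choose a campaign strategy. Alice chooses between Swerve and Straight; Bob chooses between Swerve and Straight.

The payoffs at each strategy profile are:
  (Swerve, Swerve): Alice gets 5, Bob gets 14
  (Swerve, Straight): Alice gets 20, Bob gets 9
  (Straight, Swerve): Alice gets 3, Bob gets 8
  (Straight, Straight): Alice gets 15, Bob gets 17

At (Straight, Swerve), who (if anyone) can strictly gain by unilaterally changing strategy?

Both

Alice at (Straight, Swerve) earns 3; deviating to Swerve yields 5 — a strict improvement.
Bob earns 8; deviating to Straight yields 17 — a strict improvement.
Both Alice and Bob have strictly profitable deviations.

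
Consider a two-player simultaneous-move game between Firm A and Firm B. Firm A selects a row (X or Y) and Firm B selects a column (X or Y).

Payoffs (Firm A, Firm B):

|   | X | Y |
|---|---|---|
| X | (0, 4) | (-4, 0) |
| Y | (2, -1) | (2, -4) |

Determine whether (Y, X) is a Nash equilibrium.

At (Y, X), Firm A earns 2; switching to X would give 0, so Firm A has no profitable deviation.
Firm B earns -1; switching to Y would give -4, so Firm B has no profitable deviation.
Neither player can gain by a unilateral deviation, so this profile is a Nash equilibrium.

Yes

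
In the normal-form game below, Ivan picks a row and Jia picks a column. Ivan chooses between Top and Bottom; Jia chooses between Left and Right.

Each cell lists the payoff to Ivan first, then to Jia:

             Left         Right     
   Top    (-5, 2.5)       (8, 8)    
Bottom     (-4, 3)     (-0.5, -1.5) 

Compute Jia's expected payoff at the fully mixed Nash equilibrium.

111/40

First find x, the probability Ivan plays Top, from Jia's indifference between Left and Right: 2.5x + 3(1−x) = 8x − 1.5(1−x), giving x = 9/20.
Since Jia is indifferent in equilibrium, Jia's expected payoff equals the payoff from either column against (9/20, 11/20). Using Left: 2.5(9/20) + 3(11/20) = 111/40.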